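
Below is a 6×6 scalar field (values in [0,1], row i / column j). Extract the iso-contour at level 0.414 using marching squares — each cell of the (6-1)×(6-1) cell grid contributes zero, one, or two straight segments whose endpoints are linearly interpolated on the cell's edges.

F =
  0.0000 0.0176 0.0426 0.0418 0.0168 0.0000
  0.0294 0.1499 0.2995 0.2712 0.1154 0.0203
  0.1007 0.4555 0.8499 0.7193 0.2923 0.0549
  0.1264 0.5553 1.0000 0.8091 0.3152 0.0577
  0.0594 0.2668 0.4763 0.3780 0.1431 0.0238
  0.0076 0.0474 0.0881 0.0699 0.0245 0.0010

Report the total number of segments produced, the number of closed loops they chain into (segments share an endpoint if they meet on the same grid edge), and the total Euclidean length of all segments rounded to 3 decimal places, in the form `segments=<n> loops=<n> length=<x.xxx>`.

cell (1,0): code 0100 → (1.864,1.000)–(2.000,0.883)
cell (1,1): code 1100 → (1.208,2.000)–(1.864,1.000)
cell (1,2): code 1100 → (1.319,3.000)–(1.208,2.000)
cell (1,3): code 1000 → (2.000,3.715)–(1.319,3.000)
cell (2,0): code 0110 → (2.000,0.883)–(3.000,0.671)
cell (2,3): code 1001 → (3.000,3.800)–(2.000,3.715)
cell (3,0): code 0010 → (3.000,0.671)–(3.490,1.000)
cell (3,1): code 0111 → (3.490,1.000)–(4.000,1.703)
cell (3,2): code 1011 → (4.000,2.634)–(3.916,3.000)
cell (3,3): code 0001 → (3.916,3.000)–(3.000,3.800)
cell (4,1): code 0010 → (4.000,1.703)–(4.160,2.000)
cell (4,2): code 0001 → (4.160,2.000)–(4.000,2.634)
total: 12 segments, chained into 1 closed loop(s), length Σ = 9.437379

segments=12 loops=1 length=9.437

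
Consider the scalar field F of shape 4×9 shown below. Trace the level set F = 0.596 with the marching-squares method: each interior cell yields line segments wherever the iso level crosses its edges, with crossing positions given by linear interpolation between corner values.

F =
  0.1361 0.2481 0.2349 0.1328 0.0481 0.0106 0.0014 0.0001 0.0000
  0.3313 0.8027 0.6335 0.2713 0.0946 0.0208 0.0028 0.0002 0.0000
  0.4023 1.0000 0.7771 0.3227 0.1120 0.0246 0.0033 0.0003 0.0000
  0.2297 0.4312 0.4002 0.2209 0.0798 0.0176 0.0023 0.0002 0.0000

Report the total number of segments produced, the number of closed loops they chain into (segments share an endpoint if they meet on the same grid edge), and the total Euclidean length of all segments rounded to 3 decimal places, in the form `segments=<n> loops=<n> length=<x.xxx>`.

cell (0,0): code 0100 → (0.627,1.000)–(1.000,0.562)
cell (0,1): code 1100 → (0.906,2.000)–(0.627,1.000)
cell (0,2): code 1000 → (1.000,2.104)–(0.906,2.000)
cell (1,0): code 0110 → (1.000,0.562)–(2.000,0.324)
cell (1,2): code 1001 → (2.000,2.399)–(1.000,2.104)
cell (2,0): code 0010 → (2.000,0.324)–(2.710,1.000)
cell (2,1): code 0011 → (2.710,1.000)–(2.480,2.000)
cell (2,2): code 0001 → (2.480,2.000)–(2.000,2.399)
total: 8 segments, chained into 1 closed loop(s), length Σ = 6.454689

segments=8 loops=1 length=6.455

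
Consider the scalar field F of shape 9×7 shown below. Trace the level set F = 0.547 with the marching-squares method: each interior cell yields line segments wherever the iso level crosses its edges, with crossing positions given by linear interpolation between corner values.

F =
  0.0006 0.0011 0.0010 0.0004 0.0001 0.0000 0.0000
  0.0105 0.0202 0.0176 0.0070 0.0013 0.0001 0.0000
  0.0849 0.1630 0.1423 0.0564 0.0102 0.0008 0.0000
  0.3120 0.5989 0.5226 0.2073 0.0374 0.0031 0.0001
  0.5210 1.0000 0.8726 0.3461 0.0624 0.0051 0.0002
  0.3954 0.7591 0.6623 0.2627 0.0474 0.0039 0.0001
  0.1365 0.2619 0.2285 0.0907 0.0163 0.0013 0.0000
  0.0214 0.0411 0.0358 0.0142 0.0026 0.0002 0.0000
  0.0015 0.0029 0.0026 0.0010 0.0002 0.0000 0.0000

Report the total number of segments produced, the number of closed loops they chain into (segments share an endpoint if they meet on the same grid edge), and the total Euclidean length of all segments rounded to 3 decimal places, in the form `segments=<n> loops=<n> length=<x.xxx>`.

segments=10 loops=1 length=7.855

cell (2,0): code 0100 → (2.881,1.000)–(3.000,0.819)
cell (2,1): code 1000 → (3.000,1.680)–(2.881,1.000)
cell (3,0): code 0110 → (3.000,0.819)–(4.000,0.054)
cell (3,1): code 1101 → (3.070,2.000)–(3.000,1.680)
cell (3,2): code 1000 → (4.000,2.618)–(3.070,2.000)
cell (4,0): code 0110 → (4.000,0.054)–(5.000,0.417)
cell (4,2): code 1001 → (5.000,2.289)–(4.000,2.618)
cell (5,0): code 0010 → (5.000,0.417)–(5.427,1.000)
cell (5,1): code 0011 → (5.427,1.000)–(5.266,2.000)
cell (5,2): code 0001 → (5.266,2.000)–(5.000,2.289)
total: 10 segments, chained into 1 closed loop(s), length Σ = 7.854840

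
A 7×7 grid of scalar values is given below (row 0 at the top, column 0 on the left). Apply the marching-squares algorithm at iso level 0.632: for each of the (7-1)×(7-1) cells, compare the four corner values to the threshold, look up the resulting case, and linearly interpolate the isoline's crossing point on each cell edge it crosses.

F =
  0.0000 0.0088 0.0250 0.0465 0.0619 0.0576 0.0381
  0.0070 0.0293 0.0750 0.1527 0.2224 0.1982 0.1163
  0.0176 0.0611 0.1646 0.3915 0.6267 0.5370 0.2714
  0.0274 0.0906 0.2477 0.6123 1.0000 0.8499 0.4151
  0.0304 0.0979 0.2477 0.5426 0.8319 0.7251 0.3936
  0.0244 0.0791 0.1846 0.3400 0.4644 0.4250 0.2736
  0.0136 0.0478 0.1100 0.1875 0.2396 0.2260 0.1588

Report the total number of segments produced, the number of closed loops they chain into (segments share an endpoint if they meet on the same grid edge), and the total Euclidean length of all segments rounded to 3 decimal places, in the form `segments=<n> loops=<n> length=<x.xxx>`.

cell (2,3): code 0100 → (2.014,4.000)–(3.000,3.051)
cell (2,4): code 1100 → (2.304,5.000)–(2.014,4.000)
cell (2,5): code 1000 → (3.000,5.501)–(2.304,5.000)
cell (3,3): code 0110 → (3.000,3.051)–(4.000,3.309)
cell (3,5): code 1001 → (4.000,5.281)–(3.000,5.501)
cell (4,3): code 0010 → (4.000,3.309)–(4.544,4.000)
cell (4,4): code 0011 → (4.544,4.000)–(4.310,5.000)
cell (4,5): code 0001 → (4.310,5.000)–(4.000,5.281)
total: 8 segments, chained into 1 closed loop(s), length Σ = 7.649081

segments=8 loops=1 length=7.649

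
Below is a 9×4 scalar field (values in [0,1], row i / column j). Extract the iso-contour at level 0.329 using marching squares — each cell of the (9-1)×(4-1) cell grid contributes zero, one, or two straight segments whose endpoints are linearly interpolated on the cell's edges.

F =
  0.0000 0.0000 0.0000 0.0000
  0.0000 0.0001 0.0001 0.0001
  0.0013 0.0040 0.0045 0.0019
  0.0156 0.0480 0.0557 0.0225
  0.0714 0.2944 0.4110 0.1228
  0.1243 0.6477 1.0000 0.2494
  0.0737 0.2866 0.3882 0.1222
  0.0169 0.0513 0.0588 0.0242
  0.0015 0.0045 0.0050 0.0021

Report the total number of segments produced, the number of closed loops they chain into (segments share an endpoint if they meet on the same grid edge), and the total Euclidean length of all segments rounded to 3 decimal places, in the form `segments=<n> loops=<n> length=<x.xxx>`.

segments=10 loops=1 length=7.284

cell (3,1): code 0100 → (3.769,2.000)–(4.000,1.297)
cell (3,2): code 1000 → (4.000,2.285)–(3.769,2.000)
cell (4,0): code 0100 → (4.098,1.000)–(5.000,0.391)
cell (4,1): code 1110 → (4.000,1.297)–(4.098,1.000)
cell (4,2): code 1001 → (5.000,2.894)–(4.000,2.285)
cell (5,0): code 0010 → (5.000,0.391)–(5.883,1.000)
cell (5,1): code 0111 → (5.883,1.000)–(6.000,1.417)
cell (5,2): code 1001 → (6.000,2.223)–(5.000,2.894)
cell (6,1): code 0010 → (6.000,1.417)–(6.180,2.000)
cell (6,2): code 0001 → (6.180,2.000)–(6.000,2.223)
total: 10 segments, chained into 1 closed loop(s), length Σ = 7.284491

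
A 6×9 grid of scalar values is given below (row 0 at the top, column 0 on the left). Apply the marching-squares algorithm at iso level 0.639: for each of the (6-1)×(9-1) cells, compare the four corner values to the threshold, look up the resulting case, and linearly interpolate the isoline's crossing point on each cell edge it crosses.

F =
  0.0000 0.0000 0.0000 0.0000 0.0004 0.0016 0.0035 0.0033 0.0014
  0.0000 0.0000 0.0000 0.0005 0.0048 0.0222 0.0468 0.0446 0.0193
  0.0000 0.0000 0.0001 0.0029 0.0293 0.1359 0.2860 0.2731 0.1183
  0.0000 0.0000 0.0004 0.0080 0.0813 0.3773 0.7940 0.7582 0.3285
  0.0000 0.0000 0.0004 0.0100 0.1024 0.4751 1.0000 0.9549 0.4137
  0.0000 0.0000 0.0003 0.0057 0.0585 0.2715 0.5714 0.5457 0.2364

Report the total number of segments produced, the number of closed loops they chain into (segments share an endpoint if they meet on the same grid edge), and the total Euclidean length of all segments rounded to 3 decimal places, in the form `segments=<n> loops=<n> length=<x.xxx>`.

cell (2,5): code 0100 → (2.695,6.000)–(3.000,5.628)
cell (2,6): code 1100 → (2.754,7.000)–(2.695,6.000)
cell (2,7): code 1000 → (3.000,7.277)–(2.754,7.000)
cell (3,5): code 0110 → (3.000,5.628)–(4.000,5.312)
cell (3,7): code 1001 → (4.000,7.584)–(3.000,7.277)
cell (4,5): code 0010 → (4.000,5.312)–(4.842,6.000)
cell (4,6): code 0011 → (4.842,6.000)–(4.772,7.000)
cell (4,7): code 0001 → (4.772,7.000)–(4.000,7.584)
total: 8 segments, chained into 1 closed loop(s), length Σ = 7.005667

segments=8 loops=1 length=7.006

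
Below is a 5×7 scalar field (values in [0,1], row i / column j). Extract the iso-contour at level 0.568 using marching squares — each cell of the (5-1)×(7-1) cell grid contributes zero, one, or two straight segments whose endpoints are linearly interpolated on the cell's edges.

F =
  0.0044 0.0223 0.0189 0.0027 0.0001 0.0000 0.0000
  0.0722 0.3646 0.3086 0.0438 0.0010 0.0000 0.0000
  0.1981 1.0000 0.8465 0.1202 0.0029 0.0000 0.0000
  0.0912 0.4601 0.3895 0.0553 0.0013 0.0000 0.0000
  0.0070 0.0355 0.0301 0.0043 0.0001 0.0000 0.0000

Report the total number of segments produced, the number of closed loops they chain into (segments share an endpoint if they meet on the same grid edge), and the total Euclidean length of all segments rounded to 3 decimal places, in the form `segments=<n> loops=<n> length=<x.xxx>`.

cell (1,0): code 0100 → (1.320,1.000)–(2.000,0.461)
cell (1,1): code 1100 → (1.482,2.000)–(1.320,1.000)
cell (1,2): code 1000 → (2.000,2.383)–(1.482,2.000)
cell (2,0): code 0010 → (2.000,0.461)–(2.800,1.000)
cell (2,1): code 0011 → (2.800,1.000)–(2.609,2.000)
cell (2,2): code 0001 → (2.609,2.000)–(2.000,2.383)
total: 6 segments, chained into 1 closed loop(s), length Σ = 5.227431

segments=6 loops=1 length=5.227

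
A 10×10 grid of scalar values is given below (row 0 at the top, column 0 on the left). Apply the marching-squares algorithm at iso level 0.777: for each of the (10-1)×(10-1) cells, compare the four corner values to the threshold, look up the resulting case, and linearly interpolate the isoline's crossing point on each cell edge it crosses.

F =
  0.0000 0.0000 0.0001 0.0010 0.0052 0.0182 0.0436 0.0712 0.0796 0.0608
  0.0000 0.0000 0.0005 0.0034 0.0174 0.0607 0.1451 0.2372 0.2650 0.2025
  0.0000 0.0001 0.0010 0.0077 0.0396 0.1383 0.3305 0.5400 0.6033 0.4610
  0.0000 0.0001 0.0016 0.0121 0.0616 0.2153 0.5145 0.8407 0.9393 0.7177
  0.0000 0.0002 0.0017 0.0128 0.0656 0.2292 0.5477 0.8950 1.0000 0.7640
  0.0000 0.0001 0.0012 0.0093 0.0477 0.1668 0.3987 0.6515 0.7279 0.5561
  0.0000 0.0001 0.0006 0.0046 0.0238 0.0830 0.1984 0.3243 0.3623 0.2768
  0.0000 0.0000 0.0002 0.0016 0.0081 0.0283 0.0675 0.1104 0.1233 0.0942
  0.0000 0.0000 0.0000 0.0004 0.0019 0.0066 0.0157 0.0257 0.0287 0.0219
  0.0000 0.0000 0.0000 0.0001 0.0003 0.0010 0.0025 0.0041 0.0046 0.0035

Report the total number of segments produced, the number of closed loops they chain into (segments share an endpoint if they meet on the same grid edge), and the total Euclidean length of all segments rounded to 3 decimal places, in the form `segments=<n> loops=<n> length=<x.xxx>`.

cell (2,6): code 0100 → (2.788,7.000)–(3.000,6.805)
cell (2,7): code 1100 → (2.517,8.000)–(2.788,7.000)
cell (2,8): code 1000 → (3.000,8.732)–(2.517,8.000)
cell (3,6): code 0110 → (3.000,6.805)–(4.000,6.660)
cell (3,8): code 1001 → (4.000,8.945)–(3.000,8.732)
cell (4,6): code 0010 → (4.000,6.660)–(4.485,7.000)
cell (4,7): code 0011 → (4.485,7.000)–(4.820,8.000)
cell (4,8): code 0001 → (4.820,8.000)–(4.000,8.945)
total: 8 segments, chained into 1 closed loop(s), length Σ = 7.131555

segments=8 loops=1 length=7.132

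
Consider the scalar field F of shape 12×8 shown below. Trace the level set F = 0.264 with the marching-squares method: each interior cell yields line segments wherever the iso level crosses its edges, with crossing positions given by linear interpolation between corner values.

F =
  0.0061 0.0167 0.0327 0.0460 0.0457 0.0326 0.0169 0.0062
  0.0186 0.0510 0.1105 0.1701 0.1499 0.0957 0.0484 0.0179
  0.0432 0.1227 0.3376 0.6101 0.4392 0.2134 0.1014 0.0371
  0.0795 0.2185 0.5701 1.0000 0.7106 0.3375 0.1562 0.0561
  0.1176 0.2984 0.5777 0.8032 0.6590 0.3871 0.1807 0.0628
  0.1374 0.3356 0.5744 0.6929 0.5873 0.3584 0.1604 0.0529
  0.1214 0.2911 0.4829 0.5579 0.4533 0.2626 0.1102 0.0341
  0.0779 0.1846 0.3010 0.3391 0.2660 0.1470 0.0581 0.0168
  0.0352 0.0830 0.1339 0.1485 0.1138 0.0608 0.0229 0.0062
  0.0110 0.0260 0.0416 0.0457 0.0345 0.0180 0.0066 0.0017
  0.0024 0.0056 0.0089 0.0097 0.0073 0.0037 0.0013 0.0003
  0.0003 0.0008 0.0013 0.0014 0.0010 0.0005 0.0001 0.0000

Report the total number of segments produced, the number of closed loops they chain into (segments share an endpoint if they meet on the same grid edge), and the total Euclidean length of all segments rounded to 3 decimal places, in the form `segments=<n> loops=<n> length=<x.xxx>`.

cell (1,1): code 0100 → (1.676,2.000)–(2.000,1.658)
cell (1,2): code 1100 → (1.213,3.000)–(1.676,2.000)
cell (1,3): code 1100 → (1.394,4.000)–(1.213,3.000)
cell (1,4): code 1000 → (2.000,4.776)–(1.394,4.000)
cell (2,1): code 0110 → (2.000,1.658)–(3.000,1.129)
cell (2,4): code 1101 → (2.408,5.000)–(2.000,4.776)
cell (2,5): code 1000 → (3.000,5.405)–(2.408,5.000)
cell (3,0): code 0100 → (3.569,1.000)–(4.000,0.810)
cell (3,1): code 1110 → (3.000,1.129)–(3.569,1.000)
cell (3,5): code 1001 → (4.000,5.596)–(3.000,5.405)
cell (4,0): code 0110 → (4.000,0.810)–(5.000,0.639)
cell (4,5): code 1001 → (5.000,5.477)–(4.000,5.596)
cell (5,0): code 0110 → (5.000,0.639)–(6.000,0.840)
cell (5,4): code 1011 → (6.000,4.993)–(5.985,5.000)
cell (5,5): code 0001 → (5.985,5.000)–(5.000,5.477)
cell (6,0): code 0010 → (6.000,0.840)–(6.254,1.000)
cell (6,1): code 0111 → (6.254,1.000)–(7.000,1.682)
cell (6,4): code 1001 → (7.000,4.017)–(6.000,4.993)
cell (7,1): code 0010 → (7.000,1.682)–(7.221,2.000)
cell (7,2): code 0011 → (7.221,2.000)–(7.394,3.000)
cell (7,3): code 0011 → (7.394,3.000)–(7.013,4.000)
cell (7,4): code 0001 → (7.013,4.000)–(7.000,4.017)
total: 22 segments, chained into 1 closed loop(s), length Σ = 17.314976

segments=22 loops=1 length=17.315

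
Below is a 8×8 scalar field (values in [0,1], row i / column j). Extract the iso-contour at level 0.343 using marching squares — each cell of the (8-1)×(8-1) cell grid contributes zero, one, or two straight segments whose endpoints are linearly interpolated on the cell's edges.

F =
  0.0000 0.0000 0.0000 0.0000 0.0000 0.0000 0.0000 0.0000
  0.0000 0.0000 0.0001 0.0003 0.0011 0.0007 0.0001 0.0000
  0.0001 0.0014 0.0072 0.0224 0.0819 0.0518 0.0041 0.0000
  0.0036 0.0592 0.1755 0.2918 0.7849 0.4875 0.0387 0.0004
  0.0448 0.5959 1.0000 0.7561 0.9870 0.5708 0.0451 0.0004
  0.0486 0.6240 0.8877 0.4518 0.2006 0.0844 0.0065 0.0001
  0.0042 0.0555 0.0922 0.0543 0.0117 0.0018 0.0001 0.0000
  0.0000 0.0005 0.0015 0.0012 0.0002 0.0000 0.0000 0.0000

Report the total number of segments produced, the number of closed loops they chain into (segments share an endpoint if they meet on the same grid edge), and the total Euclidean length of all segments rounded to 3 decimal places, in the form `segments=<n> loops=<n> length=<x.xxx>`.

cell (2,3): code 0100 → (2.371,4.000)–(3.000,3.104)
cell (2,4): code 1100 → (2.668,5.000)–(2.371,4.000)
cell (2,5): code 1000 → (3.000,5.322)–(2.668,5.000)
cell (3,0): code 0100 → (3.529,1.000)–(4.000,0.541)
cell (3,1): code 1100 → (3.203,2.000)–(3.529,1.000)
cell (3,2): code 1100 → (3.110,3.000)–(3.203,2.000)
cell (3,3): code 1110 → (3.000,3.104)–(3.110,3.000)
cell (3,5): code 1001 → (4.000,5.433)–(3.000,5.322)
cell (4,0): code 0110 → (4.000,0.541)–(5.000,0.512)
cell (4,3): code 1011 → (5.000,3.433)–(4.819,4.000)
cell (4,4): code 0011 → (4.819,4.000)–(4.468,5.000)
cell (4,5): code 0001 → (4.468,5.000)–(4.000,5.433)
cell (5,0): code 0010 → (5.000,0.512)–(5.494,1.000)
cell (5,1): code 0011 → (5.494,1.000)–(5.685,2.000)
cell (5,2): code 0011 → (5.685,2.000)–(5.274,3.000)
cell (5,3): code 0001 → (5.274,3.000)–(5.000,3.433)
total: 16 segments, chained into 1 closed loop(s), length Σ = 13.071015

segments=16 loops=1 length=13.071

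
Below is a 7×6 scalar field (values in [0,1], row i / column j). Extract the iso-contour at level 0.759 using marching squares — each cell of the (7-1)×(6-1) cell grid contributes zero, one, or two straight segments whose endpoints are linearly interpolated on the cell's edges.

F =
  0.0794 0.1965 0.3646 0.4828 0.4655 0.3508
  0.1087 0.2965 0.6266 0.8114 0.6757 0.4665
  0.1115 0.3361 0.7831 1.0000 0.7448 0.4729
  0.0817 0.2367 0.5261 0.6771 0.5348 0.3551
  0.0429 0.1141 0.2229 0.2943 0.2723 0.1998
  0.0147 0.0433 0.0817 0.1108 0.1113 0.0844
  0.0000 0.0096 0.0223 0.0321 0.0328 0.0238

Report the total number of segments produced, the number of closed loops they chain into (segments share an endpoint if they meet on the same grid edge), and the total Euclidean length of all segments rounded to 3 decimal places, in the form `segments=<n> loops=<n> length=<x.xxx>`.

cell (0,2): code 0100 → (0.841,3.000)–(1.000,2.716)
cell (0,3): code 1000 → (1.000,3.386)–(0.841,3.000)
cell (1,1): code 0100 → (1.846,2.000)–(2.000,1.946)
cell (1,2): code 1110 → (1.000,2.716)–(1.846,2.000)
cell (1,3): code 1001 → (2.000,3.944)–(1.000,3.386)
cell (2,1): code 0010 → (2.000,1.946)–(2.094,2.000)
cell (2,2): code 0011 → (2.094,2.000)–(2.746,3.000)
cell (2,3): code 0001 → (2.746,3.000)–(2.000,3.944)
total: 8 segments, chained into 1 closed loop(s), length Σ = 5.666071

segments=8 loops=1 length=5.666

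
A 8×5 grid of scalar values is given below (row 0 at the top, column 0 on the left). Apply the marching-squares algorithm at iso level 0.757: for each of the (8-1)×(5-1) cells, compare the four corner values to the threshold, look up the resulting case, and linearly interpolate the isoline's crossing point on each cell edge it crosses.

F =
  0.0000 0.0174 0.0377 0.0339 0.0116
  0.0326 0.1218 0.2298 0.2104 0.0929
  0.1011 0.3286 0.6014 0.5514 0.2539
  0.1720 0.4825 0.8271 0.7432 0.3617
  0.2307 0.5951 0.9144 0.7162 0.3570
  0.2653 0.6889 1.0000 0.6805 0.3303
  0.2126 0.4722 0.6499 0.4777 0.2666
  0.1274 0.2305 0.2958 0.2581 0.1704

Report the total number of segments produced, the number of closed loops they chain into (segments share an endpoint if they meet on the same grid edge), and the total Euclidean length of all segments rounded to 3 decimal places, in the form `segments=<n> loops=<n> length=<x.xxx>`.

segments=8 loops=1 length=7.420

cell (2,1): code 0100 → (2.689,2.000)–(3.000,1.797)
cell (2,2): code 1000 → (3.000,2.836)–(2.689,2.000)
cell (3,1): code 0110 → (3.000,1.797)–(4.000,1.507)
cell (3,2): code 1001 → (4.000,2.794)–(3.000,2.836)
cell (4,1): code 0110 → (4.000,1.507)–(5.000,1.219)
cell (4,2): code 1001 → (5.000,2.761)–(4.000,2.794)
cell (5,1): code 0010 → (5.000,1.219)–(5.694,2.000)
cell (5,2): code 0001 → (5.694,2.000)–(5.000,2.761)
total: 8 segments, chained into 1 closed loop(s), length Σ = 7.420427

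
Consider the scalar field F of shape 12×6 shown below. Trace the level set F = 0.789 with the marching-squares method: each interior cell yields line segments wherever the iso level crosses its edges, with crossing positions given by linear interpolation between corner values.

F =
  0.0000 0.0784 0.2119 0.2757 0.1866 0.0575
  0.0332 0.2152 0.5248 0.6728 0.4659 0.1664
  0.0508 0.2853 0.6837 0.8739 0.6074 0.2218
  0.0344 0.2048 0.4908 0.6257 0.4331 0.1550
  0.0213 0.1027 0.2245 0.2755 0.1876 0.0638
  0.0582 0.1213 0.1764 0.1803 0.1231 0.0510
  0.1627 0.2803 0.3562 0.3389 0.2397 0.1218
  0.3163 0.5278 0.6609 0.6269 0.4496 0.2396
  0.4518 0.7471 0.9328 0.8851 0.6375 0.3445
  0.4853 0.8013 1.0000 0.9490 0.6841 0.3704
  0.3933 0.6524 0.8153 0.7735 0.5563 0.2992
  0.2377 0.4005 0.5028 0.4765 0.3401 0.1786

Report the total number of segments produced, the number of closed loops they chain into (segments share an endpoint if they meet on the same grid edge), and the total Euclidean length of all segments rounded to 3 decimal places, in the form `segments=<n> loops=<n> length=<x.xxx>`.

segments=16 loops=2 length=10.345

cell (1,2): code 0100 → (1.578,3.000)–(2.000,2.554)
cell (1,3): code 1000 → (2.000,3.319)–(1.578,3.000)
cell (2,2): code 0010 → (2.000,2.554)–(2.342,3.000)
cell (2,3): code 0001 → (2.342,3.000)–(2.000,3.319)
cell (7,1): code 0100 → (7.471,2.000)–(8.000,1.226)
cell (7,2): code 1100 → (7.628,3.000)–(7.471,2.000)
cell (7,3): code 1000 → (8.000,3.388)–(7.628,3.000)
cell (8,0): code 0100 → (8.773,1.000)–(9.000,0.961)
cell (8,1): code 1110 → (8.000,1.226)–(8.773,1.000)
cell (8,3): code 1001 → (9.000,3.604)–(8.000,3.388)
cell (9,0): code 0010 → (9.000,0.961)–(9.083,1.000)
cell (9,1): code 0111 → (9.083,1.000)–(10.000,1.839)
cell (9,2): code 1011 → (10.000,2.629)–(9.912,3.000)
cell (9,3): code 0001 → (9.912,3.000)–(9.000,3.604)
cell (10,1): code 0010 → (10.000,1.839)–(10.084,2.000)
cell (10,2): code 0001 → (10.084,2.000)–(10.000,2.629)
total: 16 segments, chained into 2 closed loop(s), length Σ = 10.345233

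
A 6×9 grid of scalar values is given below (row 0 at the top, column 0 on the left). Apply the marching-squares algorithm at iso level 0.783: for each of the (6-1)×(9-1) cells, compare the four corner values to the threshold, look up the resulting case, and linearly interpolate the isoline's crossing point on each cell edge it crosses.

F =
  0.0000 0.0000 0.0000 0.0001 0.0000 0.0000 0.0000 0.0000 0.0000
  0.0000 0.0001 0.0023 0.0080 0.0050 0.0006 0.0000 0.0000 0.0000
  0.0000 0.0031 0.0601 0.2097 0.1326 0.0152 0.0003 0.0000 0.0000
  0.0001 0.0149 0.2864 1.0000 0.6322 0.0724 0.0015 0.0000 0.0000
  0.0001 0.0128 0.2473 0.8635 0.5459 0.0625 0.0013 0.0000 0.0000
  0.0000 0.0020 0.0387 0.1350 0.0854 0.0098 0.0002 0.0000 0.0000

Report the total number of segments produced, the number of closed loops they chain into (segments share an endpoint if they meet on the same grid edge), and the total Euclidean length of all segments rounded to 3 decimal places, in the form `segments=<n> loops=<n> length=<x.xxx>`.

segments=6 loops=1 length=3.578

cell (2,2): code 0100 → (2.725,3.000)–(3.000,2.696)
cell (2,3): code 1000 → (3.000,3.590)–(2.725,3.000)
cell (3,2): code 0110 → (3.000,2.696)–(4.000,2.869)
cell (3,3): code 1001 → (4.000,3.253)–(3.000,3.590)
cell (4,2): code 0010 → (4.000,2.869)–(4.111,3.000)
cell (4,3): code 0001 → (4.111,3.000)–(4.000,3.253)
total: 6 segments, chained into 1 closed loop(s), length Σ = 3.578122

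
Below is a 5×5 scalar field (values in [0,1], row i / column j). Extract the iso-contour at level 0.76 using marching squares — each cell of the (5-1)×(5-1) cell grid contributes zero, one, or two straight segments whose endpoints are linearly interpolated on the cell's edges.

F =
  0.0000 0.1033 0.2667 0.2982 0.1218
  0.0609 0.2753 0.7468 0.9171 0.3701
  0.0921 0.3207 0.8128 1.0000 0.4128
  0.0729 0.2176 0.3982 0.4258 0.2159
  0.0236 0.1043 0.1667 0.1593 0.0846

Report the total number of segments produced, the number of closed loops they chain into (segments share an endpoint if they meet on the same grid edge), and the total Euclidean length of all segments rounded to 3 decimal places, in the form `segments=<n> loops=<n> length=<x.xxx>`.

segments=8 loops=1 length=5.162

cell (0,2): code 0100 → (0.746,3.000)–(1.000,2.078)
cell (0,3): code 1000 → (1.000,3.287)–(0.746,3.000)
cell (1,1): code 0100 → (1.200,2.000)–(2.000,1.893)
cell (1,2): code 1110 → (1.000,2.078)–(1.200,2.000)
cell (1,3): code 1001 → (2.000,3.409)–(1.000,3.287)
cell (2,1): code 0010 → (2.000,1.893)–(2.127,2.000)
cell (2,2): code 0011 → (2.127,2.000)–(2.418,3.000)
cell (2,3): code 0001 → (2.418,3.000)–(2.000,3.409)
total: 8 segments, chained into 1 closed loop(s), length Σ = 5.161586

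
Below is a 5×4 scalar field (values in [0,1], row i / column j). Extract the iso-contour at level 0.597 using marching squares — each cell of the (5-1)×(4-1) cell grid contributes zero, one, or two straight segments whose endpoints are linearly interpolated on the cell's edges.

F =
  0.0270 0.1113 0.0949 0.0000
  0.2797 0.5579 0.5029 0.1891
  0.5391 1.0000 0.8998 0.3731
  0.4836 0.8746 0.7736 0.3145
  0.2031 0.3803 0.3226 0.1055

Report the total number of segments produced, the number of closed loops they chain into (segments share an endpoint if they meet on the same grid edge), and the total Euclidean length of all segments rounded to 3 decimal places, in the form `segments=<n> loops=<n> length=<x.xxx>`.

cell (1,0): code 0100 → (1.088,1.000)–(2.000,0.126)
cell (1,1): code 1100 → (1.237,2.000)–(1.088,1.000)
cell (1,2): code 1000 → (2.000,2.575)–(1.237,2.000)
cell (2,0): code 0110 → (2.000,0.126)–(3.000,0.290)
cell (2,2): code 1001 → (3.000,2.385)–(2.000,2.575)
cell (3,0): code 0010 → (3.000,0.290)–(3.562,1.000)
cell (3,1): code 0011 → (3.562,1.000)–(3.392,2.000)
cell (3,2): code 0001 → (3.392,2.000)–(3.000,2.385)
total: 8 segments, chained into 1 closed loop(s), length Σ = 7.729237

segments=8 loops=1 length=7.729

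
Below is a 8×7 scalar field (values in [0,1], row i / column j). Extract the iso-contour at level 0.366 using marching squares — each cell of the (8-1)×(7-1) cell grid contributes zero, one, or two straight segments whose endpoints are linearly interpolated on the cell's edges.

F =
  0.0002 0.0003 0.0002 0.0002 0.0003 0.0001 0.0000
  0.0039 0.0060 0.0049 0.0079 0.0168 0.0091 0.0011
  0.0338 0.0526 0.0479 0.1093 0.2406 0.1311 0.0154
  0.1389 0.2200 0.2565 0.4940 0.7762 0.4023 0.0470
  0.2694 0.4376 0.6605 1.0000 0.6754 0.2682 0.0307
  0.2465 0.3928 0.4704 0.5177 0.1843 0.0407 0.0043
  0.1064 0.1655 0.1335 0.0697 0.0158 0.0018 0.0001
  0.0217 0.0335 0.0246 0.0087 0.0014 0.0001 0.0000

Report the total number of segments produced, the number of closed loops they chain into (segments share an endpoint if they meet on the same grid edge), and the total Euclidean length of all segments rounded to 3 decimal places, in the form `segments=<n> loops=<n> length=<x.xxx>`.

segments=16 loops=1 length=11.760

cell (2,2): code 0100 → (2.667,3.000)–(3.000,2.461)
cell (2,3): code 1100 → (2.234,4.000)–(2.667,3.000)
cell (2,4): code 1100 → (2.866,5.000)–(2.234,4.000)
cell (2,5): code 1000 → (3.000,5.102)–(2.866,5.000)
cell (3,0): code 0100 → (3.671,1.000)–(4.000,0.574)
cell (3,1): code 1100 → (3.271,2.000)–(3.671,1.000)
cell (3,2): code 1110 → (3.000,2.461)–(3.271,2.000)
cell (3,4): code 1011 → (4.000,4.760)–(3.271,5.000)
cell (3,5): code 0001 → (3.271,5.000)–(3.000,5.102)
cell (4,0): code 0110 → (4.000,0.574)–(5.000,0.817)
cell (4,3): code 1011 → (5.000,3.455)–(4.630,4.000)
cell (4,4): code 0001 → (4.630,4.000)–(4.000,4.760)
cell (5,0): code 0010 → (5.000,0.817)–(5.118,1.000)
cell (5,1): code 0011 → (5.118,1.000)–(5.310,2.000)
cell (5,2): code 0011 → (5.310,2.000)–(5.339,3.000)
cell (5,3): code 0001 → (5.339,3.000)–(5.000,3.455)
total: 16 segments, chained into 1 closed loop(s), length Σ = 11.759990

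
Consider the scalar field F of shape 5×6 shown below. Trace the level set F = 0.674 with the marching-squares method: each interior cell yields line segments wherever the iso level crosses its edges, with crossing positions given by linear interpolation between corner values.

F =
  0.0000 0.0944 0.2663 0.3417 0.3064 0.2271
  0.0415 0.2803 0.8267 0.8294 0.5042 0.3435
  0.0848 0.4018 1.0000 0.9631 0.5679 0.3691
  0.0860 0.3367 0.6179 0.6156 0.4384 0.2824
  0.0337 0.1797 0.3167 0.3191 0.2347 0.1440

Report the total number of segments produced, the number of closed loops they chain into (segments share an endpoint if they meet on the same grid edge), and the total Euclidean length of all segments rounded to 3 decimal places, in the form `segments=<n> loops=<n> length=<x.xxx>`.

cell (0,1): code 0100 → (0.728,2.000)–(1.000,1.721)
cell (0,2): code 1100 → (0.681,3.000)–(0.728,2.000)
cell (0,3): code 1000 → (1.000,3.478)–(0.681,3.000)
cell (1,1): code 0110 → (1.000,1.721)–(2.000,1.455)
cell (1,3): code 1001 → (2.000,3.732)–(1.000,3.478)
cell (2,1): code 0010 → (2.000,1.455)–(2.853,2.000)
cell (2,2): code 0011 → (2.853,2.000)–(2.832,3.000)
cell (2,3): code 0001 → (2.832,3.000)–(2.000,3.732)
total: 8 segments, chained into 1 closed loop(s), length Σ = 7.152474

segments=8 loops=1 length=7.152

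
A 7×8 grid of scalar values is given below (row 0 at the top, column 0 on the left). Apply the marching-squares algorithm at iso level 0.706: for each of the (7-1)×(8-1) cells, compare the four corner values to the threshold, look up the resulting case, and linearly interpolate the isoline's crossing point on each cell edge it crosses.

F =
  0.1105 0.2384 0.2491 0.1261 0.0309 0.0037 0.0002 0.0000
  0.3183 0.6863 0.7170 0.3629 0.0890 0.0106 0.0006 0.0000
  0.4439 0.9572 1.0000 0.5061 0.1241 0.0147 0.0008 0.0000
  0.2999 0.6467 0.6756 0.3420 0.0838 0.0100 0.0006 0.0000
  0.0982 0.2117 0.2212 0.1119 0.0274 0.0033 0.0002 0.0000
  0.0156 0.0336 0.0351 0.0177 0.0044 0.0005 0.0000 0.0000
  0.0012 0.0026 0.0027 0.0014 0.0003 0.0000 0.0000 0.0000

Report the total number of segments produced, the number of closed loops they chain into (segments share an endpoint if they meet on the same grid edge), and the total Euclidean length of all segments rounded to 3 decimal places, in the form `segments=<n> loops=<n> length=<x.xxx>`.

segments=8 loops=1 length=6.275

cell (0,1): code 0100 → (0.976,2.000)–(1.000,1.642)
cell (0,2): code 1000 → (1.000,2.031)–(0.976,2.000)
cell (1,0): code 0100 → (1.073,1.000)–(2.000,0.511)
cell (1,1): code 1110 → (1.000,1.642)–(1.073,1.000)
cell (1,2): code 1001 → (2.000,2.595)–(1.000,2.031)
cell (2,0): code 0010 → (2.000,0.511)–(2.809,1.000)
cell (2,1): code 0011 → (2.809,1.000)–(2.906,2.000)
cell (2,2): code 0001 → (2.906,2.000)–(2.000,2.595)
total: 8 segments, chained into 1 closed loop(s), length Σ = 6.275045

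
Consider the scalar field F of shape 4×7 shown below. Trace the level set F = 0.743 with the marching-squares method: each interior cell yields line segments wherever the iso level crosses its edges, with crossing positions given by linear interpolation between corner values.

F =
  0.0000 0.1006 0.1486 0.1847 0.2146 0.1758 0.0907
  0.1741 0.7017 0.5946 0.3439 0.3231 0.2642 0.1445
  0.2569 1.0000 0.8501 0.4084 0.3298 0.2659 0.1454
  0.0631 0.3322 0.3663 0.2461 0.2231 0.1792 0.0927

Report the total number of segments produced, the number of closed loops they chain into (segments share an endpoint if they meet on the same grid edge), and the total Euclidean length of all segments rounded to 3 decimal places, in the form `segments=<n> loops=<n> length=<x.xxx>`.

cell (1,0): code 0100 → (1.138,1.000)–(2.000,0.654)
cell (1,1): code 1100 → (1.581,2.000)–(1.138,1.000)
cell (1,2): code 1000 → (2.000,2.242)–(1.581,2.000)
cell (2,0): code 0010 → (2.000,0.654)–(2.385,1.000)
cell (2,1): code 0011 → (2.385,1.000)–(2.221,2.000)
cell (2,2): code 0001 → (2.221,2.000)–(2.000,2.242)
total: 6 segments, chained into 1 closed loop(s), length Σ = 4.365120

segments=6 loops=1 length=4.365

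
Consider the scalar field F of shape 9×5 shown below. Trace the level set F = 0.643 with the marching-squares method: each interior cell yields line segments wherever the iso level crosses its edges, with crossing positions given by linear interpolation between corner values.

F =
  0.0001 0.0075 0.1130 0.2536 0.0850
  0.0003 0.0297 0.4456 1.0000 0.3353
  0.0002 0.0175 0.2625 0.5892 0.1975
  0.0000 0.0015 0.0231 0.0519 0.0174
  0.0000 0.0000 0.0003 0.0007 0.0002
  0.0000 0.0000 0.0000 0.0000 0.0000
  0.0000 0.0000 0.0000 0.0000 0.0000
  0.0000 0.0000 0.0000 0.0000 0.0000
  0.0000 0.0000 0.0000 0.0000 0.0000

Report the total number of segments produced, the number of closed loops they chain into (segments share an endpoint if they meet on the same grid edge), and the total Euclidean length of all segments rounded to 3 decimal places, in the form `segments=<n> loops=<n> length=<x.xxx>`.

segments=4 loops=1 length=3.625

cell (0,2): code 0100 → (0.522,3.000)–(1.000,2.356)
cell (0,3): code 1000 → (1.000,3.537)–(0.522,3.000)
cell (1,2): code 0010 → (1.000,2.356)–(1.869,3.000)
cell (1,3): code 0001 → (1.869,3.000)–(1.000,3.537)
total: 4 segments, chained into 1 closed loop(s), length Σ = 3.624541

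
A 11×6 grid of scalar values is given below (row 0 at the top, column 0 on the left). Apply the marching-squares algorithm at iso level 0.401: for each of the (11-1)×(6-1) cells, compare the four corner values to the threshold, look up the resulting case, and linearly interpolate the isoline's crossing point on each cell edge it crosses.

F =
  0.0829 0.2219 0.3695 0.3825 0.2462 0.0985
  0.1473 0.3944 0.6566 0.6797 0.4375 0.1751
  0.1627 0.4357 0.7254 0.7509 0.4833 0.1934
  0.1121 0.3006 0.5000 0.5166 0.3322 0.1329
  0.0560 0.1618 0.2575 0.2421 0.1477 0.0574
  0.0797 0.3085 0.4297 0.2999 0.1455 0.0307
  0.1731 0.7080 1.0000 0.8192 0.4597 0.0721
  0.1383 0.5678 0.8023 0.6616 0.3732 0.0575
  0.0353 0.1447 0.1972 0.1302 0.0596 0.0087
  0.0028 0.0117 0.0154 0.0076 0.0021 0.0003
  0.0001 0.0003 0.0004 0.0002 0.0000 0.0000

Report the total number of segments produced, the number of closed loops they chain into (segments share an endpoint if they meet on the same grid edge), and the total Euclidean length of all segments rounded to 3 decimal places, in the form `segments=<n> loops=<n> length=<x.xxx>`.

cell (0,1): code 0100 → (0.110,2.000)–(1.000,1.025)
cell (0,2): code 1100 → (0.062,3.000)–(0.110,2.000)
cell (0,3): code 1100 → (0.809,4.000)–(0.062,3.000)
cell (0,4): code 1000 → (1.000,4.139)–(0.809,4.000)
cell (1,0): code 0100 → (1.160,1.000)–(2.000,0.873)
cell (1,1): code 1110 → (1.000,1.025)–(1.160,1.000)
cell (1,4): code 1001 → (2.000,4.284)–(1.000,4.139)
cell (2,0): code 0010 → (2.000,0.873)–(2.257,1.000)
cell (2,1): code 0111 → (2.257,1.000)–(3.000,1.504)
cell (2,3): code 1011 → (3.000,3.627)–(2.545,4.000)
cell (2,4): code 0001 → (2.545,4.000)–(2.000,4.284)
cell (3,1): code 0010 → (3.000,1.504)–(3.408,2.000)
cell (3,2): code 0011 → (3.408,2.000)–(3.421,3.000)
cell (3,3): code 0001 → (3.421,3.000)–(3.000,3.627)
cell (4,1): code 0100 → (4.833,2.000)–(5.000,1.763)
cell (4,2): code 1000 → (5.000,2.221)–(4.833,2.000)
cell (5,0): code 0100 → (5.232,1.000)–(6.000,0.426)
cell (5,1): code 1110 → (5.000,1.763)–(5.232,1.000)
cell (5,2): code 1101 → (5.195,3.000)–(5.000,2.221)
cell (5,3): code 1100 → (5.813,4.000)–(5.195,3.000)
cell (5,4): code 1000 → (6.000,4.151)–(5.813,4.000)
cell (6,0): code 0110 → (6.000,0.426)–(7.000,0.612)
cell (6,3): code 1011 → (7.000,3.904)–(6.679,4.000)
cell (6,4): code 0001 → (6.679,4.000)–(6.000,4.151)
cell (7,0): code 0010 → (7.000,0.612)–(7.394,1.000)
cell (7,1): code 0011 → (7.394,1.000)–(7.663,2.000)
cell (7,2): code 0011 → (7.663,2.000)–(7.490,3.000)
cell (7,3): code 0001 → (7.490,3.000)–(7.000,3.904)
total: 28 segments, chained into 2 closed loop(s), length Σ = 20.834840

segments=28 loops=2 length=20.835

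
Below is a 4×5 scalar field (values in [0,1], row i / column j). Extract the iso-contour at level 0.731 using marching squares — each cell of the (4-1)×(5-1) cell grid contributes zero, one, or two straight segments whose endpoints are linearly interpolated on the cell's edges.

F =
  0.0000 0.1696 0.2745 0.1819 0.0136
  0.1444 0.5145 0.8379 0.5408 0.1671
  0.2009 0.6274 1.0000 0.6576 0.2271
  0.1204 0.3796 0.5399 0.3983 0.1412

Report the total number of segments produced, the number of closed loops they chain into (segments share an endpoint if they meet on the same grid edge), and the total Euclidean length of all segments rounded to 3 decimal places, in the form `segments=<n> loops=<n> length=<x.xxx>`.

cell (0,1): code 0100 → (0.810,2.000)–(1.000,1.669)
cell (0,2): code 1000 → (1.000,2.360)–(0.810,2.000)
cell (1,1): code 0110 → (1.000,1.669)–(2.000,1.278)
cell (1,2): code 1001 → (2.000,2.786)–(1.000,2.360)
cell (2,1): code 0010 → (2.000,1.278)–(2.585,2.000)
cell (2,2): code 0001 → (2.585,2.000)–(2.000,2.786)
total: 6 segments, chained into 1 closed loop(s), length Σ = 4.856972

segments=6 loops=1 length=4.857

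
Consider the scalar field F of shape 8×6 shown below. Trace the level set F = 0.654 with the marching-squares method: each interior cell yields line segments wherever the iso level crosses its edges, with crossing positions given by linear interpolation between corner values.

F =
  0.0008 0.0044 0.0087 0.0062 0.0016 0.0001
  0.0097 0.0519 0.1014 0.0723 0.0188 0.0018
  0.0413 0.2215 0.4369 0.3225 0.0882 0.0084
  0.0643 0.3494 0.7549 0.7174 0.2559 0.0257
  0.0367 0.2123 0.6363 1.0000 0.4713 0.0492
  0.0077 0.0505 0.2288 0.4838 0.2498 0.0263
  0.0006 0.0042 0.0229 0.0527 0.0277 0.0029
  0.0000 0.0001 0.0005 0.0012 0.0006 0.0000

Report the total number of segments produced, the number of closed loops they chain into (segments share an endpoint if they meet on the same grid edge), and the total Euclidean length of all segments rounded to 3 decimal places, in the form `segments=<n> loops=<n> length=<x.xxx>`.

cell (2,1): code 0100 → (2.683,2.000)–(3.000,1.751)
cell (2,2): code 1100 → (2.839,3.000)–(2.683,2.000)
cell (2,3): code 1000 → (3.000,3.137)–(2.839,3.000)
cell (3,1): code 0010 → (3.000,1.751)–(3.851,2.000)
cell (3,2): code 0111 → (3.851,2.000)–(4.000,2.049)
cell (3,3): code 1001 → (4.000,3.654)–(3.000,3.137)
cell (4,2): code 0010 → (4.000,2.049)–(4.670,3.000)
cell (4,3): code 0001 → (4.670,3.000)–(4.000,3.654)
total: 8 segments, chained into 1 closed loop(s), length Σ = 5.896415

segments=8 loops=1 length=5.896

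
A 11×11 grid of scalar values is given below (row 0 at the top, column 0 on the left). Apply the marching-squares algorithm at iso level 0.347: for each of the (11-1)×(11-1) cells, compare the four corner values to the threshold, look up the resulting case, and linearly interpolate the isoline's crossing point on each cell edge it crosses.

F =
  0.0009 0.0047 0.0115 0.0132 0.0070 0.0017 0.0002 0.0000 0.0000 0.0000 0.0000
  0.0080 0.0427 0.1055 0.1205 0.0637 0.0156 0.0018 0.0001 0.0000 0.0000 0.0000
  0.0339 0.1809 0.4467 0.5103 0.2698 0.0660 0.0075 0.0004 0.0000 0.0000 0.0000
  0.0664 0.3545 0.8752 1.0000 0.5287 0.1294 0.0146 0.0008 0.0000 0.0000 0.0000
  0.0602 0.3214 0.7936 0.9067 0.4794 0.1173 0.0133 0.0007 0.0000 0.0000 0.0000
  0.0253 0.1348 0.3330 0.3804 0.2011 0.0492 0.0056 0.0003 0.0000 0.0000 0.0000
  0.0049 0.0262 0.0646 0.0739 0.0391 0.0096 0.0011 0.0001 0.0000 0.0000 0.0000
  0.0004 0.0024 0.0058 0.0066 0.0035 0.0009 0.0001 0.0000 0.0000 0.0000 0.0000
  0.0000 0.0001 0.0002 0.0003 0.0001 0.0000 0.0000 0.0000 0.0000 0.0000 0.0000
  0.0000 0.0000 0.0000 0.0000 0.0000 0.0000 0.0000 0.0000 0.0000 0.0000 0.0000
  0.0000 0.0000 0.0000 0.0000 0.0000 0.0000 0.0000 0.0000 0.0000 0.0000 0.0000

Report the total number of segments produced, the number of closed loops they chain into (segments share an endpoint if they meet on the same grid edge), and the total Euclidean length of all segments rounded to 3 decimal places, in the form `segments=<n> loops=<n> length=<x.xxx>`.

cell (1,1): code 0100 → (1.708,2.000)–(2.000,1.625)
cell (1,2): code 1100 → (1.581,3.000)–(1.708,2.000)
cell (1,3): code 1000 → (2.000,3.679)–(1.581,3.000)
cell (2,0): code 0100 → (2.957,1.000)–(3.000,0.974)
cell (2,1): code 1110 → (2.000,1.625)–(2.957,1.000)
cell (2,3): code 1101 → (2.298,4.000)–(2.000,3.679)
cell (2,4): code 1000 → (3.000,4.455)–(2.298,4.000)
cell (3,0): code 0010 → (3.000,0.974)–(3.227,1.000)
cell (3,1): code 0111 → (3.227,1.000)–(4.000,1.054)
cell (3,4): code 1001 → (4.000,4.366)–(3.000,4.455)
cell (4,1): code 0010 → (4.000,1.054)–(4.970,2.000)
cell (4,2): code 0111 → (4.970,2.000)–(5.000,2.295)
cell (4,3): code 1011 → (5.000,3.186)–(4.476,4.000)
cell (4,4): code 0001 → (4.476,4.000)–(4.000,4.366)
cell (5,2): code 0010 → (5.000,2.295)–(5.109,3.000)
cell (5,3): code 0001 → (5.109,3.000)–(5.000,3.186)
total: 16 segments, chained into 1 closed loop(s), length Σ = 10.904718

segments=16 loops=1 length=10.905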